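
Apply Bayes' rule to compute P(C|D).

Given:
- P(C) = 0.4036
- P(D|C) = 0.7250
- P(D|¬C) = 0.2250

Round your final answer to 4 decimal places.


Bayes' theorem: P(C|D) = P(D|C) × P(C) / P(D)

Step 1: Calculate P(D) using law of total probability
P(D) = P(D|C)P(C) + P(D|¬C)P(¬C)
     = 0.7250 × 0.4036 + 0.2250 × 0.5964
     = 0.29261000 + 0.13419000
     = 0.42680000

Step 2: Apply Bayes' theorem
P(C|D) = P(D|C) × P(C) / P(D)
       = 0.29261000 / 0.42680000
       = 0.6856


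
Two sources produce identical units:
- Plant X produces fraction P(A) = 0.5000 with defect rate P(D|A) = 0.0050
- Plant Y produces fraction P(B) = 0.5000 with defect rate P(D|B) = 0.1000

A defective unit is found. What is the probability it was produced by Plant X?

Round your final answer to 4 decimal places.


Let A = from Plant X, D = defective

Given:
- P(A) = 0.5000, P(B) = 0.5000
- P(D|A) = 0.0050, P(D|B) = 0.1000

Step 1: Find P(D)
P(D) = P(D|A)P(A) + P(D|B)P(B)
     = 0.0050 × 0.5000 + 0.1000 × 0.5000
     = 0.00250000 + 0.05000000
     = 0.05250000

Step 2: Apply Bayes' theorem
P(A|D) = P(D|A)P(A) / P(D)
       = 0.00250000 / 0.05250000
       = 0.0476


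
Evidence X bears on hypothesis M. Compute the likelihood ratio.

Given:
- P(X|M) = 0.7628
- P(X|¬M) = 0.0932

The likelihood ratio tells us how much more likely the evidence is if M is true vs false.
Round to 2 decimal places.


Likelihood Ratio (LR) = P(X|M) / P(X|¬M)

LR = 0.7628 / 0.0932
   = 8.18

The evidence is 8.18 times more likely if M is true than if M is false.
Because LR exceeds 1, X is evidence for M.


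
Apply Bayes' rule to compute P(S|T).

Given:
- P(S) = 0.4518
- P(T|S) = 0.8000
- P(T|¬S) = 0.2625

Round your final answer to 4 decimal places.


Bayes' theorem: P(S|T) = P(T|S) × P(S) / P(T)

Step 1: Calculate P(T) using law of total probability
P(T) = P(T|S)P(S) + P(T|¬S)P(¬S)
     = 0.8000 × 0.4518 + 0.2625 × 0.5482
     = 0.36144000 + 0.14390250
     = 0.50534250

Step 2: Apply Bayes' theorem
P(S|T) = P(T|S) × P(S) / P(T)
       = 0.36144000 / 0.50534250
       = 0.7152


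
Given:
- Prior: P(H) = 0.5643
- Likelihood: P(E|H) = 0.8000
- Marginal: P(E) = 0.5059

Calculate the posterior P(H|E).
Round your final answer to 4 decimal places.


Using Bayes' theorem:

P(H|E) = P(E|H) × P(H) / P(E)
       = 0.8000 × 0.5643 / 0.5059
       = 0.45144000 / 0.5059
       = 0.8924

The evidence strengthens our belief in H.
Prior: 0.5643 → Posterior: 0.8924


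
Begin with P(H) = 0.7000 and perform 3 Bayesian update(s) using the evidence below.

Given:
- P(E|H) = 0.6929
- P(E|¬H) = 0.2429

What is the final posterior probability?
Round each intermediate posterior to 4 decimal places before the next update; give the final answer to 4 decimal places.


Sequential Bayesian updating:

Initial prior: P(H) = 0.7000

Update 1:
  P(E) = 0.6929 × 0.7000 + 0.2429 × 0.3000 = 0.48503000 + 0.07287000 = 0.55790000
  P(H|E) = 0.48503000 / 0.55790000 = 0.8694

Update 2:
  P(E) = 0.6929 × 0.8694 + 0.2429 × 0.1306 = 0.60240726 + 0.03172274 = 0.63413000
  P(H|E) = 0.60240726 / 0.63413000 = 0.9500

Update 3:
  P(E) = 0.6929 × 0.9500 + 0.2429 × 0.0500 = 0.65825500 + 0.01214500 = 0.67040000
  P(H|E) = 0.65825500 / 0.67040000 = 0.9819

Final posterior: 0.9819


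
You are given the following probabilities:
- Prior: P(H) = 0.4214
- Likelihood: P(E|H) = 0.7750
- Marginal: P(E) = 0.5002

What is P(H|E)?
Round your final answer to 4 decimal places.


Using Bayes' theorem:

P(H|E) = P(E|H) × P(H) / P(E)
       = 0.7750 × 0.4214 / 0.5002
       = 0.32658500 / 0.5002
       = 0.6529

The evidence strengthens our belief in H.
Prior: 0.4214 → Posterior: 0.6529


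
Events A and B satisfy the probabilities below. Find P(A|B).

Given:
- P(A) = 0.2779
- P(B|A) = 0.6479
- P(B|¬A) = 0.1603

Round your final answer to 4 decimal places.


Bayes' theorem: P(A|B) = P(B|A) × P(A) / P(B)

Step 1: Calculate P(B) using law of total probability
P(B) = P(B|A)P(A) + P(B|¬A)P(¬A)
     = 0.6479 × 0.2779 + 0.1603 × 0.7221
     = 0.18005141 + 0.11575263
     = 0.29580404

Step 2: Apply Bayes' theorem
P(A|B) = P(B|A) × P(A) / P(B)
       = 0.18005141 / 0.29580404
       = 0.6087


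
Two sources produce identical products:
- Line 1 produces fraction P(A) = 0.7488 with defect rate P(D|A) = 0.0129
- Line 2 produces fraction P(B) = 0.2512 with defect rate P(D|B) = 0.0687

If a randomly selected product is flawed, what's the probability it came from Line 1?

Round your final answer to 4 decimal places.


Let A = from Line 1, D = flawed

Given:
- P(A) = 0.7488, P(B) = 0.2512
- P(D|A) = 0.0129, P(D|B) = 0.0687

Step 1: Find P(D)
P(D) = P(D|A)P(A) + P(D|B)P(B)
     = 0.0129 × 0.7488 + 0.0687 × 0.2512
     = 0.00965952 + 0.01725744
     = 0.02691696

Step 2: Apply Bayes' theorem
P(A|D) = P(D|A)P(A) / P(D)
       = 0.00965952 / 0.02691696
       = 0.3589


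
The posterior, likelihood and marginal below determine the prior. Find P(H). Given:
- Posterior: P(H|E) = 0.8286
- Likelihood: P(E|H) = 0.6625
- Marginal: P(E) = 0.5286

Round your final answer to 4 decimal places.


From Bayes' theorem: P(H|E) = P(E|H) × P(H) / P(E)

Rearranging for P(H):
P(H) = P(H|E) × P(E) / P(E|H)
     = 0.8286 × 0.5286 / 0.6625
     = 0.43799796 / 0.6625
     = 0.6611


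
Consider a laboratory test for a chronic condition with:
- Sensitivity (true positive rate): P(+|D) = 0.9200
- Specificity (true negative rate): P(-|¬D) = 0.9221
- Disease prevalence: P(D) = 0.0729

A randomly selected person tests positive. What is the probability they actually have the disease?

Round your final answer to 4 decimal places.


Let D = has disease, + = positive test

Given:
- P(D) = 0.0729 (prevalence)
- P(+|D) = 0.9200 (sensitivity)
- P(-|¬D) = 0.9221 (specificity)
- P(+|¬D) = 0.0779 (false positive rate = 1 - specificity)

Step 1: Find P(+)
P(+) = P(+|D)P(D) + P(+|¬D)P(¬D)
     = 0.9200 × 0.0729 + 0.0779 × 0.9271
     = 0.06706800 + 0.07222109
     = 0.13928909

Step 2: Apply Bayes' theorem for P(D|+)
P(D|+) = P(+|D)P(D) / P(+)
       = 0.06706800 / 0.13928909
       = 0.4815


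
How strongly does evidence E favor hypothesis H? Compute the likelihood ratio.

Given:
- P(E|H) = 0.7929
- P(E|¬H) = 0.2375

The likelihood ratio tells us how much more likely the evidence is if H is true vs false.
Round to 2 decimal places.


Likelihood Ratio (LR) = P(E|H) / P(E|¬H)

LR = 0.7929 / 0.2375
   = 3.34

The evidence is 3.34 times more likely if H is true than if H is false.
Because LR exceeds 1, E is evidence for H.


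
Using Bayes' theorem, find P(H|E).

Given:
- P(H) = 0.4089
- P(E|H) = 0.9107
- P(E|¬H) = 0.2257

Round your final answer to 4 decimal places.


Bayes' theorem: P(H|E) = P(E|H) × P(H) / P(E)

Step 1: Calculate P(E) using law of total probability
P(E) = P(E|H)P(H) + P(E|¬H)P(¬H)
     = 0.9107 × 0.4089 + 0.2257 × 0.5911
     = 0.37238523 + 0.13341127
     = 0.50579650

Step 2: Apply Bayes' theorem
P(H|E) = P(E|H) × P(H) / P(E)
       = 0.37238523 / 0.50579650
       = 0.7362


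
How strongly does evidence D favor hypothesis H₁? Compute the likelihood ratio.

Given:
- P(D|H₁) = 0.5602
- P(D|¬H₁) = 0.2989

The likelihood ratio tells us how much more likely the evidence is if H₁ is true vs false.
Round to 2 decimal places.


Likelihood Ratio (LR) = P(D|H₁) / P(D|¬H₁)

LR = 0.5602 / 0.2989
   = 1.87

The evidence is 1.87 times more likely if H₁ is true than if H₁ is false.
Because LR exceeds 1, D is evidence for H₁.


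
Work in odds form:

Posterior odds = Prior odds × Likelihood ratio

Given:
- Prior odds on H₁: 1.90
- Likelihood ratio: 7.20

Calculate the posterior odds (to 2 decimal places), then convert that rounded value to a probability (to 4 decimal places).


Step 1: Calculate posterior odds
Posterior odds = Prior odds × LR
               = 1.90 × 7.20
               = 13.68

Step 2: Convert to probability
P(H₁|E) = Posterior odds / (1 + Posterior odds)
       = 13.68 / (1 + 13.68)
       = 13.68 / 14.68
       = 0.9319

The evidence increased P(H₁) from 0.6552 to 0.9319.


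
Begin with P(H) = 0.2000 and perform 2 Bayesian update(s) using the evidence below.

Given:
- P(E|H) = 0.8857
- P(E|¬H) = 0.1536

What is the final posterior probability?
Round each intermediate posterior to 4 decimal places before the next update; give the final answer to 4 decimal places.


Sequential Bayesian updating:

Initial prior: P(H) = 0.2000

Update 1:
  P(E) = 0.8857 × 0.2000 + 0.1536 × 0.8000 = 0.17714000 + 0.12288000 = 0.30002000
  P(H|E) = 0.17714000 / 0.30002000 = 0.5904

Update 2:
  P(E) = 0.8857 × 0.5904 + 0.1536 × 0.4096 = 0.52291728 + 0.06291456 = 0.58583184
  P(H|E) = 0.52291728 / 0.58583184 = 0.8926

Final posterior: 0.8926


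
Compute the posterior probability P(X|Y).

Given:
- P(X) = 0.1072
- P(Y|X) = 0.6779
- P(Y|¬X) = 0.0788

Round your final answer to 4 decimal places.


Bayes' theorem: P(X|Y) = P(Y|X) × P(X) / P(Y)

Step 1: Calculate P(Y) using law of total probability
P(Y) = P(Y|X)P(X) + P(Y|¬X)P(¬X)
     = 0.6779 × 0.1072 + 0.0788 × 0.8928
     = 0.07267088 + 0.07035264
     = 0.14302352

Step 2: Apply Bayes' theorem
P(X|Y) = P(Y|X) × P(X) / P(Y)
       = 0.07267088 / 0.14302352
       = 0.5081


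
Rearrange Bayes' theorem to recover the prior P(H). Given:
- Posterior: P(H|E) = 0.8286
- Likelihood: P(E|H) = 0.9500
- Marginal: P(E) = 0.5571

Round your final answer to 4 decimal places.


From Bayes' theorem: P(H|E) = P(E|H) × P(H) / P(E)

Rearranging for P(H):
P(H) = P(H|E) × P(E) / P(E|H)
     = 0.8286 × 0.5571 / 0.9500
     = 0.46161306 / 0.9500
     = 0.4859


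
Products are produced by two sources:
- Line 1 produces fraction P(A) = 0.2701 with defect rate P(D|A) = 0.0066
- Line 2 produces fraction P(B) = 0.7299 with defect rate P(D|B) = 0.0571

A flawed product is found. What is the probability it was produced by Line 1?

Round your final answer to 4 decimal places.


Let A = from Line 1, D = flawed

Given:
- P(A) = 0.2701, P(B) = 0.7299
- P(D|A) = 0.0066, P(D|B) = 0.0571

Step 1: Find P(D)
P(D) = P(D|A)P(A) + P(D|B)P(B)
     = 0.0066 × 0.2701 + 0.0571 × 0.7299
     = 0.00178266 + 0.04167729
     = 0.04345995

Step 2: Apply Bayes' theorem
P(A|D) = P(D|A)P(A) / P(D)
       = 0.00178266 / 0.04345995
       = 0.0410


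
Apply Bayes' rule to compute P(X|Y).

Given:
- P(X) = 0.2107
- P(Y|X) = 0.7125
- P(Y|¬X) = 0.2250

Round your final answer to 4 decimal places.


Bayes' theorem: P(X|Y) = P(Y|X) × P(X) / P(Y)

Step 1: Calculate P(Y) using law of total probability
P(Y) = P(Y|X)P(X) + P(Y|¬X)P(¬X)
     = 0.7125 × 0.2107 + 0.2250 × 0.7893
     = 0.15012375 + 0.17759250
     = 0.32771625

Step 2: Apply Bayes' theorem
P(X|Y) = P(Y|X) × P(X) / P(Y)
       = 0.15012375 / 0.32771625
       = 0.4581


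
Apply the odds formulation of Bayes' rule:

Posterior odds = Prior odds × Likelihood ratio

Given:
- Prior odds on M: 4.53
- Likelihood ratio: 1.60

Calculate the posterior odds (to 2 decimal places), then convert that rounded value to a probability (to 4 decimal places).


Step 1: Calculate posterior odds
Posterior odds = Prior odds × LR
               = 4.53 × 1.60
               = 7.25

Step 2: Convert to probability
P(M|E) = Posterior odds / (1 + Posterior odds)
       = 7.25 / (1 + 7.25)
       = 7.25 / 8.25
       = 0.8788

The evidence increased P(M) from 0.8192 to 0.8788.


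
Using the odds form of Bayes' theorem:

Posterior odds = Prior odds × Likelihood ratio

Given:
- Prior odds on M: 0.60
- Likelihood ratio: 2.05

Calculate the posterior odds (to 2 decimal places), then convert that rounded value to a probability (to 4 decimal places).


Step 1: Calculate posterior odds
Posterior odds = Prior odds × LR
               = 0.60 × 2.05
               = 1.23

Step 2: Convert to probability
P(M|E) = Posterior odds / (1 + Posterior odds)
       = 1.23 / (1 + 1.23)
       = 1.23 / 2.23
       = 0.5516

The evidence increased P(M) from 0.3750 to 0.5516.


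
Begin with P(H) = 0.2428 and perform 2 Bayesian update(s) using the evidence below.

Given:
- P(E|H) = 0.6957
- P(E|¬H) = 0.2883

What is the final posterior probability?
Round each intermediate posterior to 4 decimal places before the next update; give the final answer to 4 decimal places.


Sequential Bayesian updating:

Initial prior: P(H) = 0.2428

Update 1:
  P(E) = 0.6957 × 0.2428 + 0.2883 × 0.7572 = 0.16891596 + 0.21830076 = 0.38721672
  P(H|E) = 0.16891596 / 0.38721672 = 0.4362

Update 2:
  P(E) = 0.6957 × 0.4362 + 0.2883 × 0.5638 = 0.30346434 + 0.16254354 = 0.46600788
  P(H|E) = 0.30346434 / 0.46600788 = 0.6512

Final posterior: 0.6512


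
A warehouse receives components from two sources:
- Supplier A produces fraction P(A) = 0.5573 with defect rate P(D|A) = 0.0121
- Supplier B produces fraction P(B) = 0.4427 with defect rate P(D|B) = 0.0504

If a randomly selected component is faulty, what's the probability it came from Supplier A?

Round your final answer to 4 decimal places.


Let A = from Supplier A, D = faulty

Given:
- P(A) = 0.5573, P(B) = 0.4427
- P(D|A) = 0.0121, P(D|B) = 0.0504

Step 1: Find P(D)
P(D) = P(D|A)P(A) + P(D|B)P(B)
     = 0.0121 × 0.5573 + 0.0504 × 0.4427
     = 0.00674333 + 0.02231208
     = 0.02905541

Step 2: Apply Bayes' theorem
P(A|D) = P(D|A)P(A) / P(D)
       = 0.00674333 / 0.02905541
       = 0.2321


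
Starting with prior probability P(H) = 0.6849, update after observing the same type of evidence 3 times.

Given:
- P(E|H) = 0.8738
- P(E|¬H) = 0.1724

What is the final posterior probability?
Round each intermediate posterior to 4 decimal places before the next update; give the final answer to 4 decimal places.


Sequential Bayesian updating:

Initial prior: P(H) = 0.6849

Update 1:
  P(E) = 0.8738 × 0.6849 + 0.1724 × 0.3151 = 0.59846562 + 0.05432324 = 0.65278886
  P(H|E) = 0.59846562 / 0.65278886 = 0.9168

Update 2:
  P(E) = 0.8738 × 0.9168 + 0.1724 × 0.0832 = 0.80109984 + 0.01434368 = 0.81544352
  P(H|E) = 0.80109984 / 0.81544352 = 0.9824

Update 3:
  P(E) = 0.8738 × 0.9824 + 0.1724 × 0.0176 = 0.85842112 + 0.00303424 = 0.86145536
  P(H|E) = 0.85842112 / 0.86145536 = 0.9965

Final posterior: 0.9965


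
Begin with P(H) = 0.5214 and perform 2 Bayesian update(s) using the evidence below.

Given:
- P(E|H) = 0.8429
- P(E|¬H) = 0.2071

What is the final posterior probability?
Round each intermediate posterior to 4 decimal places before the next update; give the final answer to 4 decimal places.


Sequential Bayesian updating:

Initial prior: P(H) = 0.5214

Update 1:
  P(E) = 0.8429 × 0.5214 + 0.2071 × 0.4786 = 0.43948806 + 0.09911806 = 0.53860612
  P(H|E) = 0.43948806 / 0.53860612 = 0.8160

Update 2:
  P(E) = 0.8429 × 0.8160 + 0.2071 × 0.1840 = 0.68780640 + 0.03810640 = 0.72591280
  P(H|E) = 0.68780640 / 0.72591280 = 0.9475

Final posterior: 0.9475


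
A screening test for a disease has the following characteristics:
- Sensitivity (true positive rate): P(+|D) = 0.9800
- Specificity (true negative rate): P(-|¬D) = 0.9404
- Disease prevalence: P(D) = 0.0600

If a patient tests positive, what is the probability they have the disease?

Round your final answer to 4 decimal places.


Let D = has disease, + = positive test

Given:
- P(D) = 0.0600 (prevalence)
- P(+|D) = 0.9800 (sensitivity)
- P(-|¬D) = 0.9404 (specificity)
- P(+|¬D) = 0.0596 (false positive rate = 1 - specificity)

Step 1: Find P(+)
P(+) = P(+|D)P(D) + P(+|¬D)P(¬D)
     = 0.9800 × 0.0600 + 0.0596 × 0.9400
     = 0.05880000 + 0.05602400
     = 0.11482400

Step 2: Apply Bayes' theorem for P(D|+)
P(D|+) = P(+|D)P(D) / P(+)
       = 0.05880000 / 0.11482400
       = 0.5121


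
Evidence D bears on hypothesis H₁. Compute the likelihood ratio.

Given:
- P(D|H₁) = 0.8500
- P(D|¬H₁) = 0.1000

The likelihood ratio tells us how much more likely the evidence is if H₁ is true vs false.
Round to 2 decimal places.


Likelihood Ratio (LR) = P(D|H₁) / P(D|¬H₁)

LR = 0.8500 / 0.1000
   = 8.50

The evidence is 8.50 times more likely if H₁ is true than if H₁ is false.
Since LR > 1, the evidence supports H₁ over ¬H₁.


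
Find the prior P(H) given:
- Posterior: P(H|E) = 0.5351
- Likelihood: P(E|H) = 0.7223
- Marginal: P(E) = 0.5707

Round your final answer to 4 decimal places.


From Bayes' theorem: P(H|E) = P(E|H) × P(H) / P(E)

Rearranging for P(H):
P(H) = P(H|E) × P(E) / P(E|H)
     = 0.5351 × 0.5707 / 0.7223
     = 0.30538157 / 0.7223
     = 0.4228


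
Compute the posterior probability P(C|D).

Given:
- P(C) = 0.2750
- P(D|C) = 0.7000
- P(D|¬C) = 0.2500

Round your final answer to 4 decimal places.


Bayes' theorem: P(C|D) = P(D|C) × P(C) / P(D)

Step 1: Calculate P(D) using law of total probability
P(D) = P(D|C)P(C) + P(D|¬C)P(¬C)
     = 0.7000 × 0.2750 + 0.2500 × 0.7250
     = 0.19250000 + 0.18125000
     = 0.37375000

Step 2: Apply Bayes' theorem
P(C|D) = P(D|C) × P(C) / P(D)
       = 0.19250000 / 0.37375000
       = 0.5151


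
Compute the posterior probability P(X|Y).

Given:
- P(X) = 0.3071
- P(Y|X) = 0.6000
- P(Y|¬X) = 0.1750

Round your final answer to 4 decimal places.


Bayes' theorem: P(X|Y) = P(Y|X) × P(X) / P(Y)

Step 1: Calculate P(Y) using law of total probability
P(Y) = P(Y|X)P(X) + P(Y|¬X)P(¬X)
     = 0.6000 × 0.3071 + 0.1750 × 0.6929
     = 0.18426000 + 0.12125750
     = 0.30551750

Step 2: Apply Bayes' theorem
P(X|Y) = P(Y|X) × P(X) / P(Y)
       = 0.18426000 / 0.30551750
       = 0.6031


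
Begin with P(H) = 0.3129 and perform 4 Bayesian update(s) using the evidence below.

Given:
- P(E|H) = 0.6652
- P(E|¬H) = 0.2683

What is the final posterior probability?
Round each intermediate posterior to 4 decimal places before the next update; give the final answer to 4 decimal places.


Sequential Bayesian updating:

Initial prior: P(H) = 0.3129

Update 1:
  P(E) = 0.6652 × 0.3129 + 0.2683 × 0.6871 = 0.20814108 + 0.18434893 = 0.39249001
  P(H|E) = 0.20814108 / 0.39249001 = 0.5303

Update 2:
  P(E) = 0.6652 × 0.5303 + 0.2683 × 0.4697 = 0.35275556 + 0.12602051 = 0.47877607
  P(H|E) = 0.35275556 / 0.47877607 = 0.7368

Update 3:
  P(E) = 0.6652 × 0.7368 + 0.2683 × 0.2632 = 0.49011936 + 0.07061656 = 0.56073592
  P(H|E) = 0.49011936 / 0.56073592 = 0.8741

Update 4:
  P(E) = 0.6652 × 0.8741 + 0.2683 × 0.1259 = 0.58145132 + 0.03377897 = 0.61523029
  P(H|E) = 0.58145132 / 0.61523029 = 0.9451

Final posterior: 0.9451


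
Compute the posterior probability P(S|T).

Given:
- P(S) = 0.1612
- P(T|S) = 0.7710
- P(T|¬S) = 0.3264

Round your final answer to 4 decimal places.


Bayes' theorem: P(S|T) = P(T|S) × P(S) / P(T)

Step 1: Calculate P(T) using law of total probability
P(T) = P(T|S)P(S) + P(T|¬S)P(¬S)
     = 0.7710 × 0.1612 + 0.3264 × 0.8388
     = 0.12428520 + 0.27378432
     = 0.39806952

Step 2: Apply Bayes' theorem
P(S|T) = P(T|S) × P(S) / P(T)
       = 0.12428520 / 0.39806952
       = 0.3122


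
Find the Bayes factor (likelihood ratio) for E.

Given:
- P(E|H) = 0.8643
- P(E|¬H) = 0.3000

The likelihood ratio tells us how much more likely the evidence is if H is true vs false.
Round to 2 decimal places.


Likelihood Ratio (LR) = P(E|H) / P(E|¬H)

LR = 0.8643 / 0.3000
   = 2.88

The evidence is 2.88 times more likely if H is true than if H is false.
LR > 1, so observing E raises the odds in favor of H.


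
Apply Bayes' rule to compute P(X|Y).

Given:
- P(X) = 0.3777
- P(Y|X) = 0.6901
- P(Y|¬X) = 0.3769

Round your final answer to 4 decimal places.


Bayes' theorem: P(X|Y) = P(Y|X) × P(X) / P(Y)

Step 1: Calculate P(Y) using law of total probability
P(Y) = P(Y|X)P(X) + P(Y|¬X)P(¬X)
     = 0.6901 × 0.3777 + 0.3769 × 0.6223
     = 0.26065077 + 0.23454487
     = 0.49519564

Step 2: Apply Bayes' theorem
P(X|Y) = P(Y|X) × P(X) / P(Y)
       = 0.26065077 / 0.49519564
       = 0.5264


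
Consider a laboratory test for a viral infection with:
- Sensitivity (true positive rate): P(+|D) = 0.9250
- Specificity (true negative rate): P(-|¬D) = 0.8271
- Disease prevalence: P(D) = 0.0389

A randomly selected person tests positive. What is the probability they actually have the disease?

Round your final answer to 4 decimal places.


Let D = has disease, + = positive test

Given:
- P(D) = 0.0389 (prevalence)
- P(+|D) = 0.9250 (sensitivity)
- P(-|¬D) = 0.8271 (specificity)
- P(+|¬D) = 0.1729 (false positive rate = 1 - specificity)

Step 1: Find P(+)
P(+) = P(+|D)P(D) + P(+|¬D)P(¬D)
     = 0.9250 × 0.0389 + 0.1729 × 0.9611
     = 0.03598250 + 0.16617419
     = 0.20215669

Step 2: Apply Bayes' theorem for P(D|+)
P(D|+) = P(+|D)P(D) / P(+)
       = 0.03598250 / 0.20215669
       = 0.1780


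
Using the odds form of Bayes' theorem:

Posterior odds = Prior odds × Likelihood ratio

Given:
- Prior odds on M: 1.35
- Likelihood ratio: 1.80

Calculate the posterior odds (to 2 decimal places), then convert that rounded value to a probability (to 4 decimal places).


Step 1: Calculate posterior odds
Posterior odds = Prior odds × LR
               = 1.35 × 1.80
               = 2.43

Step 2: Convert to probability
P(M|E) = Posterior odds / (1 + Posterior odds)
       = 2.43 / (1 + 2.43)
       = 2.43 / 3.43
       = 0.7085

The evidence increased P(M) from 0.5745 to 0.7085.


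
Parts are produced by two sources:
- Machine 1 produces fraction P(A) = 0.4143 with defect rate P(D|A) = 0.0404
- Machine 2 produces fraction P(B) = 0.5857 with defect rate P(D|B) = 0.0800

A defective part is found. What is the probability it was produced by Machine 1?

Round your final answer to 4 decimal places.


Let A = from Machine 1, D = defective

Given:
- P(A) = 0.4143, P(B) = 0.5857
- P(D|A) = 0.0404, P(D|B) = 0.0800

Step 1: Find P(D)
P(D) = P(D|A)P(A) + P(D|B)P(B)
     = 0.0404 × 0.4143 + 0.0800 × 0.5857
     = 0.01673772 + 0.04685600
     = 0.06359372

Step 2: Apply Bayes' theorem
P(A|D) = P(D|A)P(A) / P(D)
       = 0.01673772 / 0.06359372
       = 0.2632


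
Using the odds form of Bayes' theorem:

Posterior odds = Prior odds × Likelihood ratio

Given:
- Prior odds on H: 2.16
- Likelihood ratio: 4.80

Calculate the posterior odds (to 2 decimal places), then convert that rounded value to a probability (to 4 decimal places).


Step 1: Calculate posterior odds
Posterior odds = Prior odds × LR
               = 2.16 × 4.80
               = 10.37

Step 2: Convert to probability
P(H|E) = Posterior odds / (1 + Posterior odds)
       = 10.37 / (1 + 10.37)
       = 10.37 / 11.37
       = 0.9120

The evidence increased P(H) from 0.6835 to 0.9120.


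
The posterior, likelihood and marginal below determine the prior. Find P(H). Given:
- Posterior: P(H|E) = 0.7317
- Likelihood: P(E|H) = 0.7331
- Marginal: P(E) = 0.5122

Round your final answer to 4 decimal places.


From Bayes' theorem: P(H|E) = P(E|H) × P(H) / P(E)

Rearranging for P(H):
P(H) = P(H|E) × P(E) / P(E|H)
     = 0.7317 × 0.5122 / 0.7331
     = 0.37477674 / 0.7331
     = 0.5112


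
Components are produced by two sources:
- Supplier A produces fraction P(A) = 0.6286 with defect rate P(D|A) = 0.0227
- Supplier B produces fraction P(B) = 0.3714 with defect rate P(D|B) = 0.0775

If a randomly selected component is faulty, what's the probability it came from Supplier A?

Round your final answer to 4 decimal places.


Let A = from Supplier A, D = faulty

Given:
- P(A) = 0.6286, P(B) = 0.3714
- P(D|A) = 0.0227, P(D|B) = 0.0775

Step 1: Find P(D)
P(D) = P(D|A)P(A) + P(D|B)P(B)
     = 0.0227 × 0.6286 + 0.0775 × 0.3714
     = 0.01426922 + 0.02878350
     = 0.04305272

Step 2: Apply Bayes' theorem
P(A|D) = P(D|A)P(A) / P(D)
       = 0.01426922 / 0.04305272
       = 0.3314


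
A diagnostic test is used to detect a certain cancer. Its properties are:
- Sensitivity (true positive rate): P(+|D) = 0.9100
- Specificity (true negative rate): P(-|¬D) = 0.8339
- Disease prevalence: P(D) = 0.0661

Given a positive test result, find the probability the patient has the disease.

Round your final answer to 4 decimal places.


Let D = has disease, + = positive test

Given:
- P(D) = 0.0661 (prevalence)
- P(+|D) = 0.9100 (sensitivity)
- P(-|¬D) = 0.8339 (specificity)
- P(+|¬D) = 0.1661 (false positive rate = 1 - specificity)

Step 1: Find P(+)
P(+) = P(+|D)P(D) + P(+|¬D)P(¬D)
     = 0.9100 × 0.0661 + 0.1661 × 0.9339
     = 0.06015100 + 0.15512079
     = 0.21527179

Step 2: Apply Bayes' theorem for P(D|+)
P(D|+) = P(+|D)P(D) / P(+)
       = 0.06015100 / 0.21527179
       = 0.2794


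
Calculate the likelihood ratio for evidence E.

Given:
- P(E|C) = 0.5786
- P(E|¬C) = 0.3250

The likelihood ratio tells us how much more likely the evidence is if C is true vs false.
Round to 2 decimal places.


Likelihood Ratio (LR) = P(E|C) / P(E|¬C)

LR = 0.5786 / 0.3250
   = 1.78

The evidence is 1.78 times more likely if C is true than if C is false.
Since LR > 1, the evidence supports C over ¬C.


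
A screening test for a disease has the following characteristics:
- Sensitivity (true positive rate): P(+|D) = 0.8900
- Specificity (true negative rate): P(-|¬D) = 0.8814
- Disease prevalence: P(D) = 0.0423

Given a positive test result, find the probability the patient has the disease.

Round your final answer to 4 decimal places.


Let D = has disease, + = positive test

Given:
- P(D) = 0.0423 (prevalence)
- P(+|D) = 0.8900 (sensitivity)
- P(-|¬D) = 0.8814 (specificity)
- P(+|¬D) = 0.1186 (false positive rate = 1 - specificity)

Step 1: Find P(+)
P(+) = P(+|D)P(D) + P(+|¬D)P(¬D)
     = 0.8900 × 0.0423 + 0.1186 × 0.9577
     = 0.03764700 + 0.11358322
     = 0.15123022

Step 2: Apply Bayes' theorem for P(D|+)
P(D|+) = P(+|D)P(D) / P(+)
       = 0.03764700 / 0.15123022
       = 0.2489


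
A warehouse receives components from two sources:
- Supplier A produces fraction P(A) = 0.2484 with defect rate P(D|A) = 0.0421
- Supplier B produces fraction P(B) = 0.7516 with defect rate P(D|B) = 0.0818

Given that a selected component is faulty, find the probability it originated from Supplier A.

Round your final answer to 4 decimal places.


Let A = from Supplier A, D = faulty

Given:
- P(A) = 0.2484, P(B) = 0.7516
- P(D|A) = 0.0421, P(D|B) = 0.0818

Step 1: Find P(D)
P(D) = P(D|A)P(A) + P(D|B)P(B)
     = 0.0421 × 0.2484 + 0.0818 × 0.7516
     = 0.01045764 + 0.06148088
     = 0.07193852

Step 2: Apply Bayes' theorem
P(A|D) = P(D|A)P(A) / P(D)
       = 0.01045764 / 0.07193852
       = 0.1454


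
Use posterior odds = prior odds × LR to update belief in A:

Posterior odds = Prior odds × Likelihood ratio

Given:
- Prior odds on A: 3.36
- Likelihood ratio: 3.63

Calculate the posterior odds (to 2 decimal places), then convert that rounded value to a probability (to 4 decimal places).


Step 1: Calculate posterior odds
Posterior odds = Prior odds × LR
               = 3.36 × 3.63
               = 12.20

Step 2: Convert to probability
P(A|E) = Posterior odds / (1 + Posterior odds)
       = 12.20 / (1 + 12.20)
       = 12.20 / 13.20
       = 0.9242

The evidence increased P(A) from 0.7706 to 0.9242.


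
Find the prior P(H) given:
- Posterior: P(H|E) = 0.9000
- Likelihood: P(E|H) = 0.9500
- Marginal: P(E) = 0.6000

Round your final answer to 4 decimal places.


From Bayes' theorem: P(H|E) = P(E|H) × P(H) / P(E)

Rearranging for P(H):
P(H) = P(H|E) × P(E) / P(E|H)
     = 0.9000 × 0.6000 / 0.9500
     = 0.54000000 / 0.9500
     = 0.5684


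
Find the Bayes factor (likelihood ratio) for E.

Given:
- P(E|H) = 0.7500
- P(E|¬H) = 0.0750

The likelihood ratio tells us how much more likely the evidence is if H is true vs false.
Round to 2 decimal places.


Likelihood Ratio (LR) = P(E|H) / P(E|¬H)

LR = 0.7500 / 0.0750
   = 10.00

The evidence is 10.00 times more likely if H is true than if H is false.
LR > 1, so observing E raises the odds in favor of H.


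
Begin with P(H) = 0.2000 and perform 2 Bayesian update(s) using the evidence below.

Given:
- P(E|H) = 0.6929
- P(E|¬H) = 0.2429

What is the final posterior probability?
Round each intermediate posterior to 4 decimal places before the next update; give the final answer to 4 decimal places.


Sequential Bayesian updating:

Initial prior: P(H) = 0.2000

Update 1:
  P(E) = 0.6929 × 0.2000 + 0.2429 × 0.8000 = 0.13858000 + 0.19432000 = 0.33290000
  P(H|E) = 0.13858000 / 0.33290000 = 0.4163

Update 2:
  P(E) = 0.6929 × 0.4163 + 0.2429 × 0.5837 = 0.28845427 + 0.14178073 = 0.43023500
  P(H|E) = 0.28845427 / 0.43023500 = 0.6705

Final posterior: 0.6705


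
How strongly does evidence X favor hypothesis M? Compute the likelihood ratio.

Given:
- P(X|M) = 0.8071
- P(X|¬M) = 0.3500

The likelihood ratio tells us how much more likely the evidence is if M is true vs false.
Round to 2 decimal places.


Likelihood Ratio (LR) = P(X|M) / P(X|¬M)

LR = 0.8071 / 0.3500
   = 2.31

The evidence is 2.31 times more likely if M is true than if M is false.
Because LR exceeds 1, X is evidence for M.


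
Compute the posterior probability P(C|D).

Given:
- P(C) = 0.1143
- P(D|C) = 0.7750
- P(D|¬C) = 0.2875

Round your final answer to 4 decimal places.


Bayes' theorem: P(C|D) = P(D|C) × P(C) / P(D)

Step 1: Calculate P(D) using law of total probability
P(D) = P(D|C)P(C) + P(D|¬C)P(¬C)
     = 0.7750 × 0.1143 + 0.2875 × 0.8857
     = 0.08858250 + 0.25463875
     = 0.34322125

Step 2: Apply Bayes' theorem
P(C|D) = P(D|C) × P(C) / P(D)
       = 0.08858250 / 0.34322125
       = 0.2581


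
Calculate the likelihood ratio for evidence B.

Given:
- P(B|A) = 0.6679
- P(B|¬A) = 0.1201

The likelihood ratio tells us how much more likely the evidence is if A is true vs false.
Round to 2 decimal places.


Likelihood Ratio (LR) = P(B|A) / P(B|¬A)

LR = 0.6679 / 0.1201
   = 5.56

The evidence is 5.56 times more likely if A is true than if A is false.
Since LR > 1, the evidence supports A over ¬A.


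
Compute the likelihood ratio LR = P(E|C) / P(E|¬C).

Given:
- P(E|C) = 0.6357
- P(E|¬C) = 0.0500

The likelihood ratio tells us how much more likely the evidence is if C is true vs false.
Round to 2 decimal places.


Likelihood Ratio (LR) = P(E|C) / P(E|¬C)

LR = 0.6357 / 0.0500
   = 12.71

The evidence is 12.71 times more likely if C is true than if C is false.
LR > 1, so observing E raises the odds in favor of C.


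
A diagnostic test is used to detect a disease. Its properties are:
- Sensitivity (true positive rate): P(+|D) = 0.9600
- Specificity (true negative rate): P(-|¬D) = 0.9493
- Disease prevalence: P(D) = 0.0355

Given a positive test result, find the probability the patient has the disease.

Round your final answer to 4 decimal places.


Let D = has disease, + = positive test

Given:
- P(D) = 0.0355 (prevalence)
- P(+|D) = 0.9600 (sensitivity)
- P(-|¬D) = 0.9493 (specificity)
- P(+|¬D) = 0.0507 (false positive rate = 1 - specificity)

Step 1: Find P(+)
P(+) = P(+|D)P(D) + P(+|¬D)P(¬D)
     = 0.9600 × 0.0355 + 0.0507 × 0.9645
     = 0.03408000 + 0.04890015
     = 0.08298015

Step 2: Apply Bayes' theorem for P(D|+)
P(D|+) = P(+|D)P(D) / P(+)
       = 0.03408000 / 0.08298015
       = 0.4107


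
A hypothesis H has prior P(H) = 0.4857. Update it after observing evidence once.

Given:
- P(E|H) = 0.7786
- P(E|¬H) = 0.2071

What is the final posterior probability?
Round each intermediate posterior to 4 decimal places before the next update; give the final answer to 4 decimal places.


Sequential Bayesian updating:

Initial prior: P(H) = 0.4857

Update 1:
  P(E) = 0.7786 × 0.4857 + 0.2071 × 0.5143 = 0.37816602 + 0.10651153 = 0.48467755
  P(H|E) = 0.37816602 / 0.48467755 = 0.7802

Final posterior: 0.7802


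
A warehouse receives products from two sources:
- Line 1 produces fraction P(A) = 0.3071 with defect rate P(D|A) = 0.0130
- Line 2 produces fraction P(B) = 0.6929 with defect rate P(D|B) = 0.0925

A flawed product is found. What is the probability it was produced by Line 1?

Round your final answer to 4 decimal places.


Let A = from Line 1, D = flawed

Given:
- P(A) = 0.3071, P(B) = 0.6929
- P(D|A) = 0.0130, P(D|B) = 0.0925

Step 1: Find P(D)
P(D) = P(D|A)P(A) + P(D|B)P(B)
     = 0.0130 × 0.3071 + 0.0925 × 0.6929
     = 0.00399230 + 0.06409325
     = 0.06808555

Step 2: Apply Bayes' theorem
P(A|D) = P(D|A)P(A) / P(D)
       = 0.00399230 / 0.06808555
       = 0.0586


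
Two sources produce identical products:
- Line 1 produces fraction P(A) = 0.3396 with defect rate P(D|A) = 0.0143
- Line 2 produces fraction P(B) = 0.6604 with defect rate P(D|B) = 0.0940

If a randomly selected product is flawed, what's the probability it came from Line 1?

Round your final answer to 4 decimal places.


Let A = from Line 1, D = flawed

Given:
- P(A) = 0.3396, P(B) = 0.6604
- P(D|A) = 0.0143, P(D|B) = 0.0940

Step 1: Find P(D)
P(D) = P(D|A)P(A) + P(D|B)P(B)
     = 0.0143 × 0.3396 + 0.0940 × 0.6604
     = 0.00485628 + 0.06207760
     = 0.06693388

Step 2: Apply Bayes' theorem
P(A|D) = P(D|A)P(A) / P(D)
       = 0.00485628 / 0.06693388
       = 0.0726


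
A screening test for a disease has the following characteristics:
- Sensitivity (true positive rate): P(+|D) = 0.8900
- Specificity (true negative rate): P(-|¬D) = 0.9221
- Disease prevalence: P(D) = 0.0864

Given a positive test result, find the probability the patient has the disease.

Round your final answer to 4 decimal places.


Let D = has disease, + = positive test

Given:
- P(D) = 0.0864 (prevalence)
- P(+|D) = 0.8900 (sensitivity)
- P(-|¬D) = 0.9221 (specificity)
- P(+|¬D) = 0.0779 (false positive rate = 1 - specificity)

Step 1: Find P(+)
P(+) = P(+|D)P(D) + P(+|¬D)P(¬D)
     = 0.8900 × 0.0864 + 0.0779 × 0.9136
     = 0.07689600 + 0.07116944
     = 0.14806544

Step 2: Apply Bayes' theorem for P(D|+)
P(D|+) = P(+|D)P(D) / P(+)
       = 0.07689600 / 0.14806544
       = 0.5193


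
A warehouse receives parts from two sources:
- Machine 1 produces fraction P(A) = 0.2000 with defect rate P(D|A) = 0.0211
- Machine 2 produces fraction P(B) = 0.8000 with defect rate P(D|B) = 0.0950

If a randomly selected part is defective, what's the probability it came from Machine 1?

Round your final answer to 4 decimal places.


Let A = from Machine 1, D = defective

Given:
- P(A) = 0.2000, P(B) = 0.8000
- P(D|A) = 0.0211, P(D|B) = 0.0950

Step 1: Find P(D)
P(D) = P(D|A)P(A) + P(D|B)P(B)
     = 0.0211 × 0.2000 + 0.0950 × 0.8000
     = 0.00422000 + 0.07600000
     = 0.08022000

Step 2: Apply Bayes' theorem
P(A|D) = P(D|A)P(A) / P(D)
       = 0.00422000 / 0.08022000
       = 0.0526


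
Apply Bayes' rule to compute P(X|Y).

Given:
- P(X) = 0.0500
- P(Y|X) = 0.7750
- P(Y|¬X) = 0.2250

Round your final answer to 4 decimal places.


Bayes' theorem: P(X|Y) = P(Y|X) × P(X) / P(Y)

Step 1: Calculate P(Y) using law of total probability
P(Y) = P(Y|X)P(X) + P(Y|¬X)P(¬X)
     = 0.7750 × 0.0500 + 0.2250 × 0.9500
     = 0.03875000 + 0.21375000
     = 0.25250000

Step 2: Apply Bayes' theorem
P(X|Y) = P(Y|X) × P(X) / P(Y)
       = 0.03875000 / 0.25250000
       = 0.1535


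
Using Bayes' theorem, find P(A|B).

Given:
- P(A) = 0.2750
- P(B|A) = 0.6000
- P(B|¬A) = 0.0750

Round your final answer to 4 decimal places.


Bayes' theorem: P(A|B) = P(B|A) × P(A) / P(B)

Step 1: Calculate P(B) using law of total probability
P(B) = P(B|A)P(A) + P(B|¬A)P(¬A)
     = 0.6000 × 0.2750 + 0.0750 × 0.7250
     = 0.16500000 + 0.05437500
     = 0.21937500

Step 2: Apply Bayes' theorem
P(A|B) = P(B|A) × P(A) / P(B)
       = 0.16500000 / 0.21937500
       = 0.7521


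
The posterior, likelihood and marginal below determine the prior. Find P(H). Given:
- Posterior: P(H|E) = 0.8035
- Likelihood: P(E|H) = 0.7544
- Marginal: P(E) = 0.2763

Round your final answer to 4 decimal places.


From Bayes' theorem: P(H|E) = P(E|H) × P(H) / P(E)

Rearranging for P(H):
P(H) = P(H|E) × P(E) / P(E|H)
     = 0.8035 × 0.2763 / 0.7544
     = 0.22200705 / 0.7544
     = 0.2943


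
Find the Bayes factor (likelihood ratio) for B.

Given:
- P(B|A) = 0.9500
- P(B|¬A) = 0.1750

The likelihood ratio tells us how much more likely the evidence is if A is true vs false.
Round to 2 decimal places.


Likelihood Ratio (LR) = P(B|A) / P(B|¬A)

LR = 0.9500 / 0.1750
   = 5.43

The evidence is 5.43 times more likely if A is true than if A is false.
Since LR > 1, the evidence supports A over ¬A.


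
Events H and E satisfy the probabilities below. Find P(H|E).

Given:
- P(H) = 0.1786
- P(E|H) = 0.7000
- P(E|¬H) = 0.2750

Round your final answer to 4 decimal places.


Bayes' theorem: P(H|E) = P(E|H) × P(H) / P(E)

Step 1: Calculate P(E) using law of total probability
P(E) = P(E|H)P(H) + P(E|¬H)P(¬H)
     = 0.7000 × 0.1786 + 0.2750 × 0.8214
     = 0.12502000 + 0.22588500
     = 0.35090500

Step 2: Apply Bayes' theorem
P(H|E) = P(E|H) × P(H) / P(E)
       = 0.12502000 / 0.35090500
       = 0.3563


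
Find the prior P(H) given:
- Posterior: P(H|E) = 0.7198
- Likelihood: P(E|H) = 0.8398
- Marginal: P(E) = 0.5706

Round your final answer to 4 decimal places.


From Bayes' theorem: P(H|E) = P(E|H) × P(H) / P(E)

Rearranging for P(H):
P(H) = P(H|E) × P(E) / P(E|H)
     = 0.7198 × 0.5706 / 0.8398
     = 0.41071788 / 0.8398
     = 0.4891


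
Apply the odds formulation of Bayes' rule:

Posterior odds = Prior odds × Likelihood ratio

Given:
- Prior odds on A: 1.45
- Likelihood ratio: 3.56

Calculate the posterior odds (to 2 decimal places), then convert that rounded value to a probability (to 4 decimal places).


Step 1: Calculate posterior odds
Posterior odds = Prior odds × LR
               = 1.45 × 3.56
               = 5.16

Step 2: Convert to probability
P(A|E) = Posterior odds / (1 + Posterior odds)
       = 5.16 / (1 + 5.16)
       = 5.16 / 6.16
       = 0.8377

The evidence increased P(A) from 0.5918 to 0.8377.


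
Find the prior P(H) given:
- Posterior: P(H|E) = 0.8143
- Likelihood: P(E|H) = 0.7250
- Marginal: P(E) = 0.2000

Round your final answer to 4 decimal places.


From Bayes' theorem: P(H|E) = P(E|H) × P(H) / P(E)

Rearranging for P(H):
P(H) = P(H|E) × P(E) / P(E|H)
     = 0.8143 × 0.2000 / 0.7250
     = 0.16286000 / 0.7250
     = 0.2246


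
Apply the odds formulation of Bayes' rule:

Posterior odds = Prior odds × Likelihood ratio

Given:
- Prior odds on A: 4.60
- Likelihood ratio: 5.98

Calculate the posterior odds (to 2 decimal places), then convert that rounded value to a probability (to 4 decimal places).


Step 1: Calculate posterior odds
Posterior odds = Prior odds × LR
               = 4.60 × 5.98
               = 27.51

Step 2: Convert to probability
P(A|E) = Posterior odds / (1 + Posterior odds)
       = 27.51 / (1 + 27.51)
       = 27.51 / 28.51
       = 0.9649

The evidence increased P(A) from 0.8214 to 0.9649.


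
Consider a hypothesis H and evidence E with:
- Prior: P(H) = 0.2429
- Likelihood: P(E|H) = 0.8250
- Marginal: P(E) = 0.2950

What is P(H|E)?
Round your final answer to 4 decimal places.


Using Bayes' theorem:

P(H|E) = P(E|H) × P(H) / P(E)
       = 0.8250 × 0.2429 / 0.2950
       = 0.20039250 / 0.2950
       = 0.6793

The evidence strengthens our belief in H.
Prior: 0.2429 → Posterior: 0.6793


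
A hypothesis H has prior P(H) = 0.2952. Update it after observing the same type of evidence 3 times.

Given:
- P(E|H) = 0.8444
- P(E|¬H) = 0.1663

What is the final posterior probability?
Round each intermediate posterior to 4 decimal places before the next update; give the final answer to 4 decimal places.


Sequential Bayesian updating:

Initial prior: P(H) = 0.2952

Update 1:
  P(E) = 0.8444 × 0.2952 + 0.1663 × 0.7048 = 0.24926688 + 0.11720824 = 0.36647512
  P(H|E) = 0.24926688 / 0.36647512 = 0.6802

Update 2:
  P(E) = 0.8444 × 0.6802 + 0.1663 × 0.3198 = 0.57436088 + 0.05318274 = 0.62754362
  P(H|E) = 0.57436088 / 0.62754362 = 0.9153

Update 3:
  P(E) = 0.8444 × 0.9153 + 0.1663 × 0.0847 = 0.77287932 + 0.01408561 = 0.78696493
  P(H|E) = 0.77287932 / 0.78696493 = 0.9821

Final posterior: 0.9821


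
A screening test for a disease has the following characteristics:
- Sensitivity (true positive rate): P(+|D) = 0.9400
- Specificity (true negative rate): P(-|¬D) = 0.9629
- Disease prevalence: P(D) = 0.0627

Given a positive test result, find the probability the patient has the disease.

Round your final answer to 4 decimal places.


Let D = has disease, + = positive test

Given:
- P(D) = 0.0627 (prevalence)
- P(+|D) = 0.9400 (sensitivity)
- P(-|¬D) = 0.9629 (specificity)
- P(+|¬D) = 0.0371 (false positive rate = 1 - specificity)

Step 1: Find P(+)
P(+) = P(+|D)P(D) + P(+|¬D)P(¬D)
     = 0.9400 × 0.0627 + 0.0371 × 0.9373
     = 0.05893800 + 0.03477383
     = 0.09371183

Step 2: Apply Bayes' theorem for P(D|+)
P(D|+) = P(+|D)P(D) / P(+)
       = 0.05893800 / 0.09371183
       = 0.6289
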